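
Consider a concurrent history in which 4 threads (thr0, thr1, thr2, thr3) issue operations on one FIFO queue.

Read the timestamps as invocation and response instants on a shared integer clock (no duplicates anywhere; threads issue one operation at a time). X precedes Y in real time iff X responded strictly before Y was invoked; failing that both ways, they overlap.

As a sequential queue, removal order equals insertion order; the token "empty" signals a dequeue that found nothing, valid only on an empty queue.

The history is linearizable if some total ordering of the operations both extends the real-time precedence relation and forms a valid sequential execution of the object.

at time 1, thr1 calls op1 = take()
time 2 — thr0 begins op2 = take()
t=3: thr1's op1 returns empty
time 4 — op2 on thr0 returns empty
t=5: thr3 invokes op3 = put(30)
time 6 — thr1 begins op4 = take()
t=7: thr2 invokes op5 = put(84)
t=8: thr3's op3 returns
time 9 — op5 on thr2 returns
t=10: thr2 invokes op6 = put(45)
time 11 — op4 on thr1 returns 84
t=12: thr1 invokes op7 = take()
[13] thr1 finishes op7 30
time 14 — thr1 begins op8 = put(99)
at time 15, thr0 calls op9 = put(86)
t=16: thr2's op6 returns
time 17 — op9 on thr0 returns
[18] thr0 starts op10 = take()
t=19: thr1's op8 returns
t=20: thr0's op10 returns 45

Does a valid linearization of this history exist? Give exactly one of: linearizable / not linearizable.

one valid linearization: op1, op2, op5, op3, op4, op6, op7, op8, op9, op10
step 1: op1 take() → empty — queue <>
step 2: op2 take() → empty — queue <>
step 3: op5 put(84) — queue <84>
step 4: op3 put(30) — queue <84,30>
step 5: op4 take() → 84 — queue <30>
step 6: op6 put(45) — queue <30,45>
step 7: op7 take() → 30 — queue <45>
step 8: op8 put(99) — queue <45,99>
step 9: op9 put(86) — queue <45,99,86>
step 10: op10 take() → 45 — queue <99,86>

linearizable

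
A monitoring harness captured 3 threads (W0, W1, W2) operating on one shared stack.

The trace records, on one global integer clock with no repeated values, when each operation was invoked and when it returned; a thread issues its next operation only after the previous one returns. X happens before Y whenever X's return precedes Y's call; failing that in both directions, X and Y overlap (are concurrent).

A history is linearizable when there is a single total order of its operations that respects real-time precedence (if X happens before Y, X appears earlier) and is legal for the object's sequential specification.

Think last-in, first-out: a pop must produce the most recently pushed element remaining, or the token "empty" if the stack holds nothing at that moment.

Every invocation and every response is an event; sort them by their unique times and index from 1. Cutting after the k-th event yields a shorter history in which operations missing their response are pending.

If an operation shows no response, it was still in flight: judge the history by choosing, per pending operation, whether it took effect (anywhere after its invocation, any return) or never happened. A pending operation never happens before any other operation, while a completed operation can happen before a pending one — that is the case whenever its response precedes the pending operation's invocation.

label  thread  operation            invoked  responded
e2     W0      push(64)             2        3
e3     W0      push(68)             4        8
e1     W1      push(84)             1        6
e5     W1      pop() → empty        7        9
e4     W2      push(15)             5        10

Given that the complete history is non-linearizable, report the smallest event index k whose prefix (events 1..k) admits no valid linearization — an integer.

9

events 1..8 are linearizable, e.g. via e1, e2, e3:
1. e1 push(84), leaving stack <84>
2. e2 push(64), leaving stack <84,64>
3. e3 push(68), leaving stack <84,64,68>
with event 9 included (e5 responding at time 9), all real-time-consistent orders fail
no completion choice of the 1 pending operation (e4) rescues it — every subset was tried
take e1, e2, e3, e5 (pending dropped): step 4 already fails, because e5 pop() → empty cannot occur there
take e1, e2, e5, e3 (pending dropped): step 3 already fails, because e5 pop() → empty cannot occur there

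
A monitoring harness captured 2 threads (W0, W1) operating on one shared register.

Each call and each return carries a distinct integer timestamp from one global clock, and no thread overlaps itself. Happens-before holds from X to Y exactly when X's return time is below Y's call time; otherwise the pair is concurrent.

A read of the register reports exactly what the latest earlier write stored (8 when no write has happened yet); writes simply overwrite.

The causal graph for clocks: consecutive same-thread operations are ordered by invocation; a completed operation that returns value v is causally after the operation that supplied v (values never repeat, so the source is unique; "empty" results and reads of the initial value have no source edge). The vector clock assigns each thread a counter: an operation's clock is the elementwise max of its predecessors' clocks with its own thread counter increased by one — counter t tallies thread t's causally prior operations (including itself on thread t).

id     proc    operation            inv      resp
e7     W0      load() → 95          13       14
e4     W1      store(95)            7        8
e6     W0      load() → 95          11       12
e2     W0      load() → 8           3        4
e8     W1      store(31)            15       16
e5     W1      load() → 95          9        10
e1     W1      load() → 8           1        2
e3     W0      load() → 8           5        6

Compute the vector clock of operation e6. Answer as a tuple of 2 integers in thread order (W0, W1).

(3, 2)

invoked at 1, e1 has no predecessors; its own W1 bump gives (0, 1)
invoked at 3, e2 has no predecessors; its own W0 bump gives (1, 0)
merge at e4 (invoked 7): VC(e1)=(0, 1), own-thread bump on W1 → (0, 2)
merge at e3 (invoked 5): VC(e2)=(1, 0), own-thread bump on W0 → (2, 0)
merge at e5 (invoked 9): VC(e4)=(0, 2), own-thread bump on W1 → (0, 3)
merge at e8 (invoked 15): VC(e5)=(0, 3), own-thread bump on W1 → (0, 4)
merge at e6 (invoked 11): VC(e3)=(2, 0), VC(e4)=(0, 2), own-thread bump on W0 → (3, 2)
merge at e7 (invoked 13): VC(e4)=(0, 2), VC(e6)=(3, 2), own-thread bump on W0 → (4, 2)
target: VC(e6) = (3, 2)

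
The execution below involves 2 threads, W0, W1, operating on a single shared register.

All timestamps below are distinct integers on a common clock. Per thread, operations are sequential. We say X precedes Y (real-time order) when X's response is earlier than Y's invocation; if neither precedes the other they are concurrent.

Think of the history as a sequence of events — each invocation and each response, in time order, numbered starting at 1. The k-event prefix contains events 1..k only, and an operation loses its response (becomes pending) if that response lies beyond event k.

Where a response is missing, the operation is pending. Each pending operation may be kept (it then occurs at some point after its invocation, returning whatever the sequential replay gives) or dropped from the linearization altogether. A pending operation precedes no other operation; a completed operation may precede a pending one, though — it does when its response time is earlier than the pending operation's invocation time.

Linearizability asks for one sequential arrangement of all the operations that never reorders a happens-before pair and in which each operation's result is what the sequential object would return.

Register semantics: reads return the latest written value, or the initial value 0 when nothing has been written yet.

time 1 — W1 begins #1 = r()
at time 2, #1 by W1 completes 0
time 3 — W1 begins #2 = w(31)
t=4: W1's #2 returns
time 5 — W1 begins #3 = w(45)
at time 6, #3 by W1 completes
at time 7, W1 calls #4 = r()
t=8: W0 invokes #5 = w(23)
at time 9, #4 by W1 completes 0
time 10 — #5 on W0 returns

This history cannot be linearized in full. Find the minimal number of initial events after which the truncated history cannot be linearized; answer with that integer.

9

a valid linearization of events 1..8 exists, for instance #1, #2, #3:
after step 1 (#1 r() → 0): value 0
after step 2 (#2 w(31)): value 31
after step 3 (#3 w(45)): value 45
include event 9 — #4 responding at 9 — and every candidate order breaks
no escape via the 1 pending operation (#5): every completion choice fails
take #1, #2, #3, #4 (pending dropped): step 4 already fails, because #4 r() → 0 cannot occur there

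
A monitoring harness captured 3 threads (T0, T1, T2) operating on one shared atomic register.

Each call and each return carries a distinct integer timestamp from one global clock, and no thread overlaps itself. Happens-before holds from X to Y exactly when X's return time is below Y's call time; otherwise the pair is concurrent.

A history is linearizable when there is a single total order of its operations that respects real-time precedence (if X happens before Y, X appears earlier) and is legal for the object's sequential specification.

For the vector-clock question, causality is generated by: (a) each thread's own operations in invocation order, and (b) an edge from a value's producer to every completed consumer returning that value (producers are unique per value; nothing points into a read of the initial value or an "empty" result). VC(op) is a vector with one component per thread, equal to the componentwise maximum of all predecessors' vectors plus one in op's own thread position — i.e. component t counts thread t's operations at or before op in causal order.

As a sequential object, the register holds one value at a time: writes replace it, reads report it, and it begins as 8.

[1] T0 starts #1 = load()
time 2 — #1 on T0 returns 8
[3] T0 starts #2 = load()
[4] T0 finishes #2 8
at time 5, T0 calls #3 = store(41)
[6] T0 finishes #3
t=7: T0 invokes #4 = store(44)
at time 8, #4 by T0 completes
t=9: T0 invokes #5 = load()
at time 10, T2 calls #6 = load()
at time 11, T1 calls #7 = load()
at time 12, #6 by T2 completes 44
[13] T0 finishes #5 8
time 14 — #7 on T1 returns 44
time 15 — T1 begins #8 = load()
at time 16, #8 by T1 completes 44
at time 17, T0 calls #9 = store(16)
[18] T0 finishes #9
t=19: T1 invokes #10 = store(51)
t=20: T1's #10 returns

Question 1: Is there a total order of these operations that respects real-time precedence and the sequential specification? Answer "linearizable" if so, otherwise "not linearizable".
not linearizable

already the first 13 events (up to #5's response at time 13) admit no linearization; the first 12 still do
all 2 real-time-respecting orders fail — 6 completed atomic register operations, no legal replay
include/drop combinations of the 1 pending operation (#7) were all tried; none helps
one such order, #1, #2, #3, #4, #5, #6 (pending dropped), breaks at step 5 where #5 load() → 8 is illegal
one such order, #1, #2, #3, #4, #6, #5 (pending dropped), breaks at step 6 where #5 load() → 8 is illegal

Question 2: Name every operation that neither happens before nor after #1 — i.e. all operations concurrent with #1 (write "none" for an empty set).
none

overlap test against #1 [1,2]: concurrent iff the interval meets 1..2
#2 [3,4]: after
#3 [5,6]: after
#4 [7,8]: after
#5 [9,13]: after
#6 [10,12]: after
#7 [11,14]: after
#8 [15,16]: after
#9 [17,18]: after
#10 [19,20]: after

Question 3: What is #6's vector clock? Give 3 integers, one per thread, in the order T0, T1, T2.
(4, 0, 1)

#1, invoked 1, has no incoming edges; only T0's bump applies → (1, 0, 0)
#2 (invocation 3): componentwise max over VC(#1)=(1, 0, 0), +1 at T0, giving (2, 0, 0)
#3 (invocation 5): componentwise max over VC(#2)=(2, 0, 0), +1 at T0, giving (3, 0, 0)
#4 (invocation 7): componentwise max over VC(#3)=(3, 0, 0), +1 at T0, giving (4, 0, 0)
#6 (invocation 10): componentwise max over VC(#4)=(4, 0, 0), +1 at T2, giving (4, 0, 1)
#7 (invocation 11): componentwise max over VC(#4)=(4, 0, 0), +1 at T1, giving (4, 1, 0)
#5 (invocation 9): componentwise max over VC(#4)=(4, 0, 0), +1 at T0, giving (5, 0, 0)
#8 (invocation 15): componentwise max over VC(#4)=(4, 0, 0), VC(#7)=(4, 1, 0), +1 at T1, giving (4, 2, 0)
#9 (invocation 17): componentwise max over VC(#5)=(5, 0, 0), +1 at T0, giving (6, 0, 0)
#10 (invocation 19): componentwise max over VC(#8)=(4, 2, 0), +1 at T1, giving (4, 3, 0)
target: VC(#6) = (4, 0, 1)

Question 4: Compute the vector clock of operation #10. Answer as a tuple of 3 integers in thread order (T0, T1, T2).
(4, 3, 0)

VC(#1, invoked at 1): no causal predecessors; +1 on T0 → (1, 0, 0)
#2, invoked 3, takes VC(#1)=(1, 0, 0) under max, adds 1 for T0 → (2, 0, 0)
#3, invoked 5, takes VC(#2)=(2, 0, 0) under max, adds 1 for T0 → (3, 0, 0)
#4, invoked 7, takes VC(#3)=(3, 0, 0) under max, adds 1 for T0 → (4, 0, 0)
#6, invoked 10, takes VC(#4)=(4, 0, 0) under max, adds 1 for T2 → (4, 0, 1)
#7, invoked 11, takes VC(#4)=(4, 0, 0) under max, adds 1 for T1 → (4, 1, 0)
#5, invoked 9, takes VC(#4)=(4, 0, 0) under max, adds 1 for T0 → (5, 0, 0)
#8, invoked 15, takes VC(#4)=(4, 0, 0), VC(#7)=(4, 1, 0) under max, adds 1 for T1 → (4, 2, 0)
#9, invoked 17, takes VC(#5)=(5, 0, 0) under max, adds 1 for T0 → (6, 0, 0)
#10, invoked 19, takes VC(#8)=(4, 2, 0) under max, adds 1 for T1 → (4, 3, 0)
target: VC(#10) = (4, 3, 0)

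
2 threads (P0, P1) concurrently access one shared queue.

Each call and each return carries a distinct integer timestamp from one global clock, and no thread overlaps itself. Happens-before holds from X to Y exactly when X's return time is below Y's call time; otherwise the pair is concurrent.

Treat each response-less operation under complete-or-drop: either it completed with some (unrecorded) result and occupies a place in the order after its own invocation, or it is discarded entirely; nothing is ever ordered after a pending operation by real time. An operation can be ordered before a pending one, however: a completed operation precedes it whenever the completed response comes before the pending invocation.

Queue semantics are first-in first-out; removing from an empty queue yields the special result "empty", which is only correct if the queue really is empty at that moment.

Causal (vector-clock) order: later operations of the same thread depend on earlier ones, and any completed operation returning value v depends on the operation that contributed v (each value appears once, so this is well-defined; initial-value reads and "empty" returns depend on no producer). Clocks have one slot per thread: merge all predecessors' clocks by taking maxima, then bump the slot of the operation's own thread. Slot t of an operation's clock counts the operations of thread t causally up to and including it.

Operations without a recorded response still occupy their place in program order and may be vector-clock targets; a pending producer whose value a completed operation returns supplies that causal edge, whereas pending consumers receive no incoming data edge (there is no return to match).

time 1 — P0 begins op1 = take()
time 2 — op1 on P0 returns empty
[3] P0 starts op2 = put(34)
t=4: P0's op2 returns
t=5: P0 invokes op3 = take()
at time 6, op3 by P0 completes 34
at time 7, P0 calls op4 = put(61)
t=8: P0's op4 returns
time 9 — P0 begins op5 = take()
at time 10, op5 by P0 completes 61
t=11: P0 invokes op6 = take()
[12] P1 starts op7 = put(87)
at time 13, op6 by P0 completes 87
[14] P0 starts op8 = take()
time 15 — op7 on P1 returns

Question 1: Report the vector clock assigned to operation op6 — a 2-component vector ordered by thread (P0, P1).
Answer: (6, 1)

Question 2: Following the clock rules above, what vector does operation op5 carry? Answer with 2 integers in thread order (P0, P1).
Answer: (5, 0)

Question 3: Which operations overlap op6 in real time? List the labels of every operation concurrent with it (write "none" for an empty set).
Answer: op7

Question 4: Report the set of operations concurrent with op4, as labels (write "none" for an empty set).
Answer: none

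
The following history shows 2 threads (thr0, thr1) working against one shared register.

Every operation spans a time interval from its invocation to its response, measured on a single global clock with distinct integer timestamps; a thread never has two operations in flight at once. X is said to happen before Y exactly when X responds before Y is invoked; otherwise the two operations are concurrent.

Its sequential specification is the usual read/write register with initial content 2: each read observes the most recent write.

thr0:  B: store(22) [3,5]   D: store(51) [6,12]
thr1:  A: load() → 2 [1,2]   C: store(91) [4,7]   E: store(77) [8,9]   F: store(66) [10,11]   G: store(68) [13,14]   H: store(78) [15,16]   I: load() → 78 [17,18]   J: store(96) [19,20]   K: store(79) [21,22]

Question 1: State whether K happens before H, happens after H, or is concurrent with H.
after

K spans [21,22], H spans [15,16]
resp(H)=16 < inv(K)=21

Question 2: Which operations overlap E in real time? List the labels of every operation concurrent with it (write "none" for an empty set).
D

E runs from 8 to 9; window-overlapping ops are concurrent
A [1,2]: before
B [3,5]: before
C [4,7]: before
D [6,12]: concurrent
F [10,11]: after
G [13,14]: after
H [15,16]: after
I [17,18]: after
J [19,20]: after
K [21,22]: after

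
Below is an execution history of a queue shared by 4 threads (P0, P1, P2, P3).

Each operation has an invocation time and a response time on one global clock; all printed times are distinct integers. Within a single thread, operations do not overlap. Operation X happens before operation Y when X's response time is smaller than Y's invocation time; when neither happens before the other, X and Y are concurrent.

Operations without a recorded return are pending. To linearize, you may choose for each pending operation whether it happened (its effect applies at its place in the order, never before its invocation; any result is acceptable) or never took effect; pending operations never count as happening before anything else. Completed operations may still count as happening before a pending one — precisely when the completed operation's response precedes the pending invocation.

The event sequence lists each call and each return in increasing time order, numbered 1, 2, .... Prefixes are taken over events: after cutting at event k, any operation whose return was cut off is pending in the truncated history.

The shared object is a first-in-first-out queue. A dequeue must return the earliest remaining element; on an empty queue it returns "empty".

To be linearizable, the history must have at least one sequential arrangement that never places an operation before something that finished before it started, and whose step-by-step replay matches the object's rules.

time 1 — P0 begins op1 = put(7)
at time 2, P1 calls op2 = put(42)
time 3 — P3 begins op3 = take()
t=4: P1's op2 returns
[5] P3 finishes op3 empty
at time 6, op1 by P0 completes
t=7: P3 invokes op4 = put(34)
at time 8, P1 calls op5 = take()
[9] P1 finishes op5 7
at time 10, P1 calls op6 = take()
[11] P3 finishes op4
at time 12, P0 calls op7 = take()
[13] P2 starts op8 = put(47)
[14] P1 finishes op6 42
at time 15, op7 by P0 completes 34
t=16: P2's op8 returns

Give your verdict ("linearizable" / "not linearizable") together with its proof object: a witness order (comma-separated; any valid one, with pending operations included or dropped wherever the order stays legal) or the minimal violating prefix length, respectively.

linearizable — witness: op3, op1, op2, op4, op5, op6, op7, op8

step 1: op3 take() → empty — queue <>
step 2: op1 put(7) — queue <7>
step 3: op2 put(42) — queue <7,42>
step 4: op4 put(34) — queue <7,42,34>
step 5: op5 take() → 7 — queue <42,34>
step 6: op6 take() → 42 — queue <34>
step 7: op7 take() → 34 — queue <>
step 8: op8 put(47) — queue <47>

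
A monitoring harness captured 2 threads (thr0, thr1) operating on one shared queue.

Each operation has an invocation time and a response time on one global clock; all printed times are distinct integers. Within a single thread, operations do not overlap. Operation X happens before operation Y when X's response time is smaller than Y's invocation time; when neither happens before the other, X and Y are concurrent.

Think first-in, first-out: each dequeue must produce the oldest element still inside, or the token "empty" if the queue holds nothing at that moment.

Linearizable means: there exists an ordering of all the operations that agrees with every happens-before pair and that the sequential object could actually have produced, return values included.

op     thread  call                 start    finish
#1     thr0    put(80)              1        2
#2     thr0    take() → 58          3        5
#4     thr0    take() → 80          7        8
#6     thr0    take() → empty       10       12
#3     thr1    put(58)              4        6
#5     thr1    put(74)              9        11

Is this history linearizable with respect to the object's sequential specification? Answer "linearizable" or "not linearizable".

cut after 4 events: linearizable; cut after 5 events (#2 responds, time 5): not linearizable
one real-time candidate order over the 2 completed operations — the queue replay rejects it
include/drop combinations of the 1 pending operation (#3) were all tried; none helps
take #1, #2 (pending dropped): step 2 already fails, because #2 take() → 58 cannot occur there

not linearizable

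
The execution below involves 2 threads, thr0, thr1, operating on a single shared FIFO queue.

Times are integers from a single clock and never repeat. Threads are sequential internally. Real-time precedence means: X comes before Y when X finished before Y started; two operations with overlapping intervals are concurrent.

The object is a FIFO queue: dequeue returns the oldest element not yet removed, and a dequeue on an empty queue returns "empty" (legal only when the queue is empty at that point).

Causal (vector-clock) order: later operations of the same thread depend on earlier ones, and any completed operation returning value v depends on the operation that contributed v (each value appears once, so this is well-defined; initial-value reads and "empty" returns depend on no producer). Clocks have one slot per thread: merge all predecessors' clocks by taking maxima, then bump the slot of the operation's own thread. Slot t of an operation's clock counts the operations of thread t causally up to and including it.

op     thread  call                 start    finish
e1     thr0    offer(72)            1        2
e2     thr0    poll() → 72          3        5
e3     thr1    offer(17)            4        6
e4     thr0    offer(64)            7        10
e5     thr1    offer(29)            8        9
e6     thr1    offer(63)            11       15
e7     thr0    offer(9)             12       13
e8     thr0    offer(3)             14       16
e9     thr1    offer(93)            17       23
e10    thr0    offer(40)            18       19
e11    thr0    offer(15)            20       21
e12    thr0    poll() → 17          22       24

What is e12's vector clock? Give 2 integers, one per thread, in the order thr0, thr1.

root op e3, invoked 4: fresh clock plus thr1's own tick → (0, 1)
root op e1, invoked 1: fresh clock plus thr0's own tick → (1, 0)
merge at e5 (invoked 8): VC(e3)=(0, 1), own-thread bump on thr1 → (0, 2)
merge at e2 (invoked 3): VC(e1)=(1, 0), own-thread bump on thr0 → (2, 0)
merge at e6 (invoked 11): VC(e5)=(0, 2), own-thread bump on thr1 → (0, 3)
merge at e4 (invoked 7): VC(e2)=(2, 0), own-thread bump on thr0 → (3, 0)
merge at e9 (invoked 17): VC(e6)=(0, 3), own-thread bump on thr1 → (0, 4)
merge at e7 (invoked 12): VC(e4)=(3, 0), own-thread bump on thr0 → (4, 0)
merge at e8 (invoked 14): VC(e7)=(4, 0), own-thread bump on thr0 → (5, 0)
merge at e10 (invoked 18): VC(e8)=(5, 0), own-thread bump on thr0 → (6, 0)
merge at e11 (invoked 20): VC(e10)=(6, 0), own-thread bump on thr0 → (7, 0)
merge at e12 (invoked 22): VC(e3)=(0, 1), VC(e11)=(7, 0), own-thread bump on thr0 → (8, 1)
target: VC(e12) = (8, 1)

(8, 1)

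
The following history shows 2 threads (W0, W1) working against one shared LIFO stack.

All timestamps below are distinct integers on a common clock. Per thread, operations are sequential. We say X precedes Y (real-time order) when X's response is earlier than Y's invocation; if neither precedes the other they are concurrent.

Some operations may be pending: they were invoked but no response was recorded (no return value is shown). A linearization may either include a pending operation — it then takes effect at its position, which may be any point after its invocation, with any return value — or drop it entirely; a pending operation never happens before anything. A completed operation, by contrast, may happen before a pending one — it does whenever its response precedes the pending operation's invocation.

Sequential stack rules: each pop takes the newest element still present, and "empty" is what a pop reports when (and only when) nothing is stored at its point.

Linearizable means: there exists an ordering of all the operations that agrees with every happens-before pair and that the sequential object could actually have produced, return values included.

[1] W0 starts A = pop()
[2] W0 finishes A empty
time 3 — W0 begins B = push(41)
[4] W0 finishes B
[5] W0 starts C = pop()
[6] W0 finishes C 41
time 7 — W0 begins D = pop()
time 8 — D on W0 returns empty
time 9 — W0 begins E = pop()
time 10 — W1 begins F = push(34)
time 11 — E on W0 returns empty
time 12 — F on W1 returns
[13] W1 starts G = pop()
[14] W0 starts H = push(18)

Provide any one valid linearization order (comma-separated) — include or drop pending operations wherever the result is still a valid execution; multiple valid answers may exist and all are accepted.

1. A pop() → empty, leaving stack <>
2. B push(41), leaving stack <41>
3. C pop() → 41, leaving stack <>
4. D pop() → empty, leaving stack <>
5. E pop() → empty, leaving stack <>
6. F push(34), leaving stack <34>

A, B, C, D, E, F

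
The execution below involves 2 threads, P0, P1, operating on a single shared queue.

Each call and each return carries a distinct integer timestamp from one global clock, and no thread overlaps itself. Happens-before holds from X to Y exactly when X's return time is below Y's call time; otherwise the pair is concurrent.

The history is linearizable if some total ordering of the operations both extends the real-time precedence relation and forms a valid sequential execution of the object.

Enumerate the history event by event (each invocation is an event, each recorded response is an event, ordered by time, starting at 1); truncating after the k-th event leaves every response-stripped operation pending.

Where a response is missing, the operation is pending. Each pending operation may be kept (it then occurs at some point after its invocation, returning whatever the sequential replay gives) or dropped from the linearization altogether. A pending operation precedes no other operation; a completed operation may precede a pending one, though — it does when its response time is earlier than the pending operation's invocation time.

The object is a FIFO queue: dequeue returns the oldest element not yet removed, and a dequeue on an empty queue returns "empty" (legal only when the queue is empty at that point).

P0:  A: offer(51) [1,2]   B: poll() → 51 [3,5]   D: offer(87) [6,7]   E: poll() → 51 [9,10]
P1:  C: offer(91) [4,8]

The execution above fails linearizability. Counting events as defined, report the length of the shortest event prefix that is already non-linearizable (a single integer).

events 1..9 are linearizable; a witness order is A, B, C, D:
step 1: A offer(51) — queue <51>
step 2: B poll() → 51 — queue <>
step 3: C offer(91) — queue <91>
step 4: D offer(87) — queue <91,87>
event 10 — E's response, time 10 — after it, nothing linearizes
sample order A, B, C, D, E stalls at step 5 — E poll() → 51 has no legal effect
sample order A, B, D, C, E stalls at step 5 — E poll() → 51 has no legal effect

10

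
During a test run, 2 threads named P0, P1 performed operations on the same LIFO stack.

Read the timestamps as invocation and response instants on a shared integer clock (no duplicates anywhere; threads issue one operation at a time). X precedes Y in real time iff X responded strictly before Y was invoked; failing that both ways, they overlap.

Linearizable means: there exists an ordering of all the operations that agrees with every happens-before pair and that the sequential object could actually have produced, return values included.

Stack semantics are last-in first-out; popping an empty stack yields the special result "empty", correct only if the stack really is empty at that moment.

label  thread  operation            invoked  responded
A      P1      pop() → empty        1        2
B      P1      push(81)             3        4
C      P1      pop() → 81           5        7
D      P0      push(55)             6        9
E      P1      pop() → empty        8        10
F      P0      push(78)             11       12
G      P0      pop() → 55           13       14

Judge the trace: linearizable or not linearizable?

not linearizable

cut after 13 events: linearizable; cut after 14 events (G responds, time 14): not linearizable
7 completed operations, 3 real-time-consistent orders — every LIFO stack replay fails
one such order, A, B, C, D, E, F, G, breaks at step 5 where E pop() → empty is illegal
one such order, A, B, C, E, D, F, G, breaks at step 7 where G pop() → 55 is illegal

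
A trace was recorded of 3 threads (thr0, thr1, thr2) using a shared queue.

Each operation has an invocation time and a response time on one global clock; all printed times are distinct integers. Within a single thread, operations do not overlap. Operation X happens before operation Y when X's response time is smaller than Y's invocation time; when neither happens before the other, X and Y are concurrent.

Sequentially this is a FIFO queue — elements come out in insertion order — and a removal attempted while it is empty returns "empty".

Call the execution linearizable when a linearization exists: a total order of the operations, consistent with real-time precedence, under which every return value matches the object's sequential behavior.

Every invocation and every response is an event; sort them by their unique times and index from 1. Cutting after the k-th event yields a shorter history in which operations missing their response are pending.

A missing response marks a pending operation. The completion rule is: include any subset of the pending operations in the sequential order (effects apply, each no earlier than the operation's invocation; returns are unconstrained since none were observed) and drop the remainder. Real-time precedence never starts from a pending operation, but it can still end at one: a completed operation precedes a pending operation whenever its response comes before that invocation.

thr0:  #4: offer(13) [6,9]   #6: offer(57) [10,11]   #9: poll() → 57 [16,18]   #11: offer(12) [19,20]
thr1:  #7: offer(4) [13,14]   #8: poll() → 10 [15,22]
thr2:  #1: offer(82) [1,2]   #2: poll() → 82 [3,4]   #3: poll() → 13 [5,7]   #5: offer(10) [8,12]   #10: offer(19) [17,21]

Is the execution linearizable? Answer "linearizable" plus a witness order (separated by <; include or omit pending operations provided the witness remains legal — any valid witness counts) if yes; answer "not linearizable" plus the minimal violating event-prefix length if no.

step 1: #1 offer(82) — queue <82>
step 2: #2 poll() → 82 — queue <>
step 3: #4 offer(13) — queue <13>
step 4: #3 poll() → 13 — queue <>
step 5: #5 offer(10) — queue <10>
step 6: #6 offer(57) — queue <10,57>
step 7: #7 offer(4) — queue <10,57,4>
step 8: #8 poll() → 10 — queue <57,4>
step 9: #9 poll() → 57 — queue <4>
step 10: #10 offer(19) — queue <4,19>
step 11: #11 offer(12) — queue <4,19,12>

linearizable — witness: #1 < #2 < #4 < #3 < #5 < #6 < #7 < #8 < #9 < #10 < #11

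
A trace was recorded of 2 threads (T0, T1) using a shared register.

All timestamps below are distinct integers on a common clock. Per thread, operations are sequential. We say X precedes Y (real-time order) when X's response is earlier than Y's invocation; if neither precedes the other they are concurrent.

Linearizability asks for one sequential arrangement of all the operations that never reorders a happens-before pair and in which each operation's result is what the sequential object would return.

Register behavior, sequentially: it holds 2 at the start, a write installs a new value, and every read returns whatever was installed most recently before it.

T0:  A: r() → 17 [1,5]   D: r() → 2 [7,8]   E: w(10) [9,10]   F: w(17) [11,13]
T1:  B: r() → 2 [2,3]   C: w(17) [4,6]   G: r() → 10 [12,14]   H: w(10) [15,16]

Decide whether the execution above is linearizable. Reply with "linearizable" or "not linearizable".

not linearizable

prefix check: 1..7 passes, 1..8 fails once D's time-8 response joins
the 4 completed operations admit 3 real-time orders; each fails the register replay
one such order, A, B, C, D, breaks at step 1 where A r() → 17 is illegal
one such order, B, A, C, D, breaks at step 2 where A r() → 17 is illegal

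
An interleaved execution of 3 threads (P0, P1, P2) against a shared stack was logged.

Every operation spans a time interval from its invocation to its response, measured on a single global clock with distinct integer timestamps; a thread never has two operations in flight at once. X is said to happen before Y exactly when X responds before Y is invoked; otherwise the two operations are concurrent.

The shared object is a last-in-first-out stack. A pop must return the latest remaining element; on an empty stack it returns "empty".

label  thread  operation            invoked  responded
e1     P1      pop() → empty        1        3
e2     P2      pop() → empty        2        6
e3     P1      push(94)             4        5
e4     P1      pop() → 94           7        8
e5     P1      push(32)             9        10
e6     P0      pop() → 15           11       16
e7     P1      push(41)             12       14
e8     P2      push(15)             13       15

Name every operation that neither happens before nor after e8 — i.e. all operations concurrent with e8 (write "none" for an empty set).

e6, e7

e8 runs from 13 to 15; window-overlapping ops are concurrent
e1 [1,3]: before
e2 [2,6]: before
e3 [4,5]: before
e4 [7,8]: before
e5 [9,10]: before
e6 [11,16]: concurrent
e7 [12,14]: concurrent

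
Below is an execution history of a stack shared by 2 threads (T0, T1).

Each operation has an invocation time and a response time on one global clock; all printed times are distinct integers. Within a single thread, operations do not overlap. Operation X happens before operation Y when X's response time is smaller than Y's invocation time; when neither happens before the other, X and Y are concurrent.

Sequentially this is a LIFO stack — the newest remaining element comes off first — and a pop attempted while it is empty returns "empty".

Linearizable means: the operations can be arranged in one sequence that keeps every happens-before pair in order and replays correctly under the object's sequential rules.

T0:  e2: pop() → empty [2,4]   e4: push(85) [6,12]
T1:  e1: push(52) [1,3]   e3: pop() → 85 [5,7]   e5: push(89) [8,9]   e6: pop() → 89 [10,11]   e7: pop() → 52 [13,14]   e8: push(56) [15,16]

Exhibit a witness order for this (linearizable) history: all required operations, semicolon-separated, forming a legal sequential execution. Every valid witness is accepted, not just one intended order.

e2; e1; e4; e3; e5; e6; e7; e8

after step 1 (e2 pop() → empty): stack <>
after step 2 (e1 push(52)): stack <52>
after step 3 (e4 push(85)): stack <52,85>
after step 4 (e3 pop() → 85): stack <52>
after step 5 (e5 push(89)): stack <52,89>
after step 6 (e6 pop() → 89): stack <52>
after step 7 (e7 pop() → 52): stack <>
after step 8 (e8 push(56)): stack <56>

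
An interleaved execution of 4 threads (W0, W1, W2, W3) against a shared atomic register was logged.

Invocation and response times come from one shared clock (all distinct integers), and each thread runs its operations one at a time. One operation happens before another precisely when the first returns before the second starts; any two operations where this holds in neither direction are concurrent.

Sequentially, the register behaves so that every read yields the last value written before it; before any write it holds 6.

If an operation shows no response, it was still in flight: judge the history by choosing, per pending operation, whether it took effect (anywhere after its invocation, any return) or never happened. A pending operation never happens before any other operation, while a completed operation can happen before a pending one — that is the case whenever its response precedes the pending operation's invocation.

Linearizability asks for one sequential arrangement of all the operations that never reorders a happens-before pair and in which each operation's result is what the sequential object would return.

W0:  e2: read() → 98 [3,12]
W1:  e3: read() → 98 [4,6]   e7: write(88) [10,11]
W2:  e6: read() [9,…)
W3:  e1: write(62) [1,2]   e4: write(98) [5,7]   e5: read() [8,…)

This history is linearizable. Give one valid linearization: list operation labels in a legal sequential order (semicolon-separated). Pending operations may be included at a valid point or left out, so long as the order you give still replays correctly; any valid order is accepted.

1. e1 write(62), leaving value 62
2. e4 write(98), leaving value 98
3. e2 read() → 98, leaving value 98
4. e3 read() → 98, leaving value 98
5. e5 read() (pending, included), leaving value 98
6. e6 read() (pending, included), leaving value 98
7. e7 write(88), leaving value 88

e1; e4; e2; e3; e5; e6; e7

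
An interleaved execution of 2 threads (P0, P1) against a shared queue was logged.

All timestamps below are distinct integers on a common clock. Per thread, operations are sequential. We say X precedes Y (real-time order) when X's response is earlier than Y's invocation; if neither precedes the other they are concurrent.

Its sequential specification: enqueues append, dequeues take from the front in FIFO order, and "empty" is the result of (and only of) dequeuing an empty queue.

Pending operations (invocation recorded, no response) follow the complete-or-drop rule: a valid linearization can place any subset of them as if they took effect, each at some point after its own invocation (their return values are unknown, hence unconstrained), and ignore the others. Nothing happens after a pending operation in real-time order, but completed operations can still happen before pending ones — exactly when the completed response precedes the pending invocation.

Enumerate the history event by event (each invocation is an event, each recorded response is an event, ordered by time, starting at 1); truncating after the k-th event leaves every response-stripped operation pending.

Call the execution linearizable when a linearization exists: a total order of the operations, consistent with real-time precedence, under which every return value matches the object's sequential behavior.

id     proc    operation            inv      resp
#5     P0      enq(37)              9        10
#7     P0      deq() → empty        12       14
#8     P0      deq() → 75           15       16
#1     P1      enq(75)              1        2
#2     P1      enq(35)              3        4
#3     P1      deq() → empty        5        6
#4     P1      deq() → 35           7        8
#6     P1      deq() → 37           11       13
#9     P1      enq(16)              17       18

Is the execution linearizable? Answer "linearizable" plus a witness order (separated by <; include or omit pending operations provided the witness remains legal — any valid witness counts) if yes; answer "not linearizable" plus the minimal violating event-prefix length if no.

not linearizable — minimal violating prefix: 6 events

already the first 6 events (up to #3's response at time 6) admit no linearization; the first 5 still do
exhaustive check: the 3 completed queue ops admit one real-time order; illegal
e.g. #1, #2, #3: illegal at step 3, since #3 deq() → empty cannot apply there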